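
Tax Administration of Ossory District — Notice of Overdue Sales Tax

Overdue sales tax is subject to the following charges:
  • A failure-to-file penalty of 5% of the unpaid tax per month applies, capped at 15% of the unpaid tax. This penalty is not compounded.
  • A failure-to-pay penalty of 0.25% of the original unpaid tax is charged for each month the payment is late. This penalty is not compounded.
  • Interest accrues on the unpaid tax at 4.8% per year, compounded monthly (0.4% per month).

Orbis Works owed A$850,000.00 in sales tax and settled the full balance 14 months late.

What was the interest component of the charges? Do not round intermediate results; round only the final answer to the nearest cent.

Interest: A$850,000.00 × ((1 + 0.004)^14 − 1) = A$850,000.00 × 0.0574796… = A$48,857.6212…

A$48,857.62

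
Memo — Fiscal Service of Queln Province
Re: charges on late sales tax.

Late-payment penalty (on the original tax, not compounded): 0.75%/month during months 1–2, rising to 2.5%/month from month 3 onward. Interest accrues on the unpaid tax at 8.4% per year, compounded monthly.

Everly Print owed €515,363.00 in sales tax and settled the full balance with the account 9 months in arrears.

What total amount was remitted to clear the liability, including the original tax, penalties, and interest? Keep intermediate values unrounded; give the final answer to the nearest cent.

€646,673.94

Penalty, months 1–2: 2 × 0.75% × €515,363.00 = €7,730.45…
Penalty, months 3–9: 7 × 2.5% × €515,363.00 = €90,188.53…
Interest (8.4%/yr ÷ 12 = 0.7%/month): €515,363.00 × ((1 + 0.007)^9 − 1) = €33,391.9750…
Total = €515,363.00 + €97,918.9700 + €33,391.9750… = €646,673.94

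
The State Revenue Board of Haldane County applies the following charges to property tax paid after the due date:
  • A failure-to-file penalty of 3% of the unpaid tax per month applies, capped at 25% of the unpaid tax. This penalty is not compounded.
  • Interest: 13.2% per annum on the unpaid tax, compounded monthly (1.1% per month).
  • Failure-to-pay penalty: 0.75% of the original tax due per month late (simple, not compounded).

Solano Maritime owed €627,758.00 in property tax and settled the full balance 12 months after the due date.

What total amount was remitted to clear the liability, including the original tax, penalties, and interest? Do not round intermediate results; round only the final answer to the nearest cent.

€929,261.50

Failure-to-file: 12 × 3% × €627,758.00 = €225,992.88, capped at 25% × €627,758.00 = €156,939.50
Failure-to-pay penalty: 12 × 0.75% × €627,758.00 = €56,498.22
Interest: €627,758.00 × ((1 + 0.011)^12 − 1) = €627,758.00 × 0.1402862… = €88,065.7821…
Total = €627,758.00 + €213,437.7200 + €88,065.7821… = €929,261.50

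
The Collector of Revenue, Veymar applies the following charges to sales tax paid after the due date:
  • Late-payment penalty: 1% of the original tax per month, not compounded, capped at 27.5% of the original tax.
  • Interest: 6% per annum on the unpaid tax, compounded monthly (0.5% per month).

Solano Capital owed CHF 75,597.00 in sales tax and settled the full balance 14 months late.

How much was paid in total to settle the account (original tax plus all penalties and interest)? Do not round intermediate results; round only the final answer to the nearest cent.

CHF 91,647.84

Penalty: 14 × 1% × CHF 75,597.00 = CHF 10,583.58 (below the 27.5% cap of CHF 20,789.18…)
Interest: CHF 75,597.00 × ((1 + 0.005)^14 − 1) = CHF 75,597.00 × 0.0723211… = CHF 5,467.2606…
Total = CHF 75,597.00 + CHF 10,583.5800 + CHF 5,467.2606… = CHF 91,647.84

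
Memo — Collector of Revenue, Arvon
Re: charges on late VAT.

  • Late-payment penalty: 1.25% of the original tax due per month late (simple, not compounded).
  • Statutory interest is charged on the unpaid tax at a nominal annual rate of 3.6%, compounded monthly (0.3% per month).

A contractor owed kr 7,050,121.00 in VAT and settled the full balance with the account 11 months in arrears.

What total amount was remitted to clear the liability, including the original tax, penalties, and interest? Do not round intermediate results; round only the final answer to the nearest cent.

kr 8,255,688.04

Late-payment penalty: 11 × 1.25% × kr 7,050,121.00 = kr 969,391.64…
Interest: kr 7,050,121.00 × ((1 + 0.003)^11 − 1) = kr 7,050,121.00 × 0.0334995… = kr 236,175.4004…
Total = kr 7,050,121.00 + kr 969,391.6375 + kr 236,175.4004… = kr 8,255,688.04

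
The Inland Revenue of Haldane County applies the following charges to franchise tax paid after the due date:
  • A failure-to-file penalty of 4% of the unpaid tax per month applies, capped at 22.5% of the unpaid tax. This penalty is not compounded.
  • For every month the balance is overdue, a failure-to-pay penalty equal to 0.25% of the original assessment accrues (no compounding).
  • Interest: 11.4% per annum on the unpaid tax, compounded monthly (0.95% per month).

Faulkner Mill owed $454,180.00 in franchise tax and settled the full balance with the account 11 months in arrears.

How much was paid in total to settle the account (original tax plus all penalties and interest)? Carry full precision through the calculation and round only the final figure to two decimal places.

Failure-to-file: 11 × 4% × $454,180.00 = $199,839.20, capped at 22.5% × $454,180.00 = $102,190.50
Failure-to-pay penalty: 11 × 0.25% × $454,180.00 = $12,489.95
Interest: $454,180.00 × ((1 + 0.0095)^11 − 1) = $454,180.00 × 0.1096079… = $49,781.7346…
Total = $454,180.00 + $114,680.4500 + $49,781.7346… = $618,642.18

$618,642.18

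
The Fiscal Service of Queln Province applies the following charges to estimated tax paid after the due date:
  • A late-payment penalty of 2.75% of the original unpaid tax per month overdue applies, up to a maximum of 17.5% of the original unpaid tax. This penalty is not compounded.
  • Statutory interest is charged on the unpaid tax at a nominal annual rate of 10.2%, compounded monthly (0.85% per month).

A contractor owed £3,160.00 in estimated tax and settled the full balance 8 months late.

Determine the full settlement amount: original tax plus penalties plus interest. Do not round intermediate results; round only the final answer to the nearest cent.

£3,934.38

Penalty (uncapped): 8 × 2.75% × £3,160.00 = £695.20; cap = 17.5% × £3,160.00 = £553.00 → penalty = £553.00
Interest: £3,160.00 × ((1 + 0.0085)^8 − 1) = £3,160.00 × 0.0700578… = £221.3825…
Total = £3,160.00 + £553.0000 + £221.3825… = £3,934.38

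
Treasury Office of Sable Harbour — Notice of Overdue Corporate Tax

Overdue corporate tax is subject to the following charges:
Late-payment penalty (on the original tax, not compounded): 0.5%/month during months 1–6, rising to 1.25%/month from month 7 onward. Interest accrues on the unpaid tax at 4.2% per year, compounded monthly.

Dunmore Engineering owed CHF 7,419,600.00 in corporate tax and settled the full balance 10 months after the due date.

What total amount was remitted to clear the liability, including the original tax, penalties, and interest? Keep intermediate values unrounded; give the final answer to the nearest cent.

CHF 8,276,982.46

Penalty, months 1–6: 6 × 0.5% × CHF 7,419,600.00 = CHF 222,588.00
Penalty, months 7–10: 4 × 1.25% × CHF 7,419,600.00 = CHF 370,980.00
Interest (4.2%/yr ÷ 12 = 0.35%/month): CHF 7,419,600.00 × ((1 + 0.0035)^10 − 1) = CHF 263,814.4631…
Total = CHF 7,419,600.00 + CHF 593,568.0000 + CHF 263,814.4631… = CHF 8,276,982.46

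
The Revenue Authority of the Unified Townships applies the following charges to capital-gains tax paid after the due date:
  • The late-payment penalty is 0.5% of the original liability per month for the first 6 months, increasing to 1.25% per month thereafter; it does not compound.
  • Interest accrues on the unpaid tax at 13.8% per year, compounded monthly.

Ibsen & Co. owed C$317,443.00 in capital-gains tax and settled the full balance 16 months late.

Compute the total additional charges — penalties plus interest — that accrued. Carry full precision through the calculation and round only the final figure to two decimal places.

Penalty, months 1–6: 6 × 0.5% × C$317,443.00 = C$9,523.29
Penalty, months 7–16: 10 × 1.25% × C$317,443.00 = C$39,680.38…
Interest (13.8%/yr ÷ 12 = 1.15%/month): C$317,443.00 × ((1 + 0.0115)^16 − 1) = C$63,728.0851…
Penalties + interest = C$49,203.6650 + C$63,728.0851… = C$112,931.75

C$112,931.75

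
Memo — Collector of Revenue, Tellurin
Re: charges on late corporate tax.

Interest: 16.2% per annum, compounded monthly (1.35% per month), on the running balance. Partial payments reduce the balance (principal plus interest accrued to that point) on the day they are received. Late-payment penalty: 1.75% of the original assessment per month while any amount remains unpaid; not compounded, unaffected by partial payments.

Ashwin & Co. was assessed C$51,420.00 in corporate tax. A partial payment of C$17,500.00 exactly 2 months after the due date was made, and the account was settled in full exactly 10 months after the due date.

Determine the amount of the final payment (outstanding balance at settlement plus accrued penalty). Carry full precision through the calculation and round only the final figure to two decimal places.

C$48,315.70

Balance at month 2: C$51,420.0000 × (1 + 0.0135)^2 = C$52,817.7113…
After C$17,500.00 payment: C$52,817.7113… − C$17,500.00 = C$35,317.7113…
Balance at month 10: C$35,317.7113… × (1 + 0.0135)^8 = C$39,317.1995…
Penalty: 10 × 1.75% × C$51,420.00 = C$8,998.50
Final settlement = outstanding balance + penalty = C$39,317.1995… + C$8,998.50 = C$48,315.70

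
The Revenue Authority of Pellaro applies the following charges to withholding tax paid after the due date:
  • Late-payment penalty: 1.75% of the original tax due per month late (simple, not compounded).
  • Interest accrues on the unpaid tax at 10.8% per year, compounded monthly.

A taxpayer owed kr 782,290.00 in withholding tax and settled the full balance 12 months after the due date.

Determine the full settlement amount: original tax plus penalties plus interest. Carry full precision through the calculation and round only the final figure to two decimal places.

Late-payment penalty: 12 × 1.75% × kr 782,290.00 = kr 164,280.90
Interest (10.8%/yr ÷ 12 = 0.9%/month): kr 782,290.00 × ((1 + 0.009)^12 − 1) = kr 88,797.4836…
Total = kr 782,290.00 + kr 164,280.9000 + kr 88,797.4836… = kr 1,035,368.38

kr 1,035,368.38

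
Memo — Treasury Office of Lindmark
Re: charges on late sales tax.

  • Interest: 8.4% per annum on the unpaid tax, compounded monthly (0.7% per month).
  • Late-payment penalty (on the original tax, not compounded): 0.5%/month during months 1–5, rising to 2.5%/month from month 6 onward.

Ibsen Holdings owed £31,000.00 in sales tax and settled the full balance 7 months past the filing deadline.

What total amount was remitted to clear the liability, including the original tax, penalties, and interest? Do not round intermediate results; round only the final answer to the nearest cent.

£34,876.27

Penalty, months 1–5: 5 × 0.5% × £31,000.00 = £775.00
Penalty, months 6–7: 2 × 2.5% × £31,000.00 = £1,550.00
Interest: £31,000.00 × ((1 + 0.007)^7 − 1) = £31,000.00 × 0.0500411… = £1,551.2738…
Total = £31,000.00 + £2,325.0000 + £1,551.2738… = £34,876.27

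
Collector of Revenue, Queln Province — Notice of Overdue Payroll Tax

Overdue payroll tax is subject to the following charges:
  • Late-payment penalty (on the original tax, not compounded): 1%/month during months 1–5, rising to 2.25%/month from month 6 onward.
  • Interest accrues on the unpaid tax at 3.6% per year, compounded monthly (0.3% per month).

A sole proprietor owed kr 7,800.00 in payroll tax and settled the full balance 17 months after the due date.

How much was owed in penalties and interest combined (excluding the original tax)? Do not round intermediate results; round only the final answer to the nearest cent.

kr 2,903.49

Penalty, months 1–5: 5 × 1% × kr 7,800.00 = kr 390.00
Penalty, months 6–17: 12 × 2.25% × kr 7,800.00 = kr 2,106.00
Interest: kr 7,800.00 × ((1 + 0.003)^17 − 1) = kr 7,800.00 × 0.0522426… = kr 407.4919…
Penalties + interest = kr 2,496.0000 + kr 407.4919… = kr 2,903.49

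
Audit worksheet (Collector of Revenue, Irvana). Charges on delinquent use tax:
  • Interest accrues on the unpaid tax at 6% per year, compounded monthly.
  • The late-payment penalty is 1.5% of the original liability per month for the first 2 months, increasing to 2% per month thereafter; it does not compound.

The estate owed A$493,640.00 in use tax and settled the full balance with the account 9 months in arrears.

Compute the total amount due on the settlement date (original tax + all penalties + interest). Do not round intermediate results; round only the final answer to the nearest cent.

Penalty, months 1–2: 2 × 1.5% × A$493,640.00 = A$14,809.20
Penalty, months 3–9: 7 × 2% × A$493,640.00 = A$69,109.60
Interest (6%/yr ÷ 12 = 0.5%/month): A$493,640.00 × ((1 + 0.005)^9 − 1) = A$22,663.2983…
Total = A$493,640.00 + A$83,918.8000 + A$22,663.2983… = A$600,222.10

A$600,222.10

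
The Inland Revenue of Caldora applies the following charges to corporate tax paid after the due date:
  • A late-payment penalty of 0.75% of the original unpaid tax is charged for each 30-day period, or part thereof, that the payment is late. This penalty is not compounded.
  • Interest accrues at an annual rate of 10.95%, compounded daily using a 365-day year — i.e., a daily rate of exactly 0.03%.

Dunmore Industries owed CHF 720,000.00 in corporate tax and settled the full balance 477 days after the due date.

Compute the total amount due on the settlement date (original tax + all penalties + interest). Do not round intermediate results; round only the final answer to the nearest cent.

Penalty periods: ⌈477/30⌉ = 16; penalty = 16 × 0.75% × CHF 720,000.00 = CHF 86,400.00
Interest: CHF 720,000.00 × ((1 + 0.0003)^477 − 1) = CHF 720,000.00 × 0.15382042… = CHF 110,750.7012…
Total = CHF 720,000.00 + CHF 86,400.0000 + CHF 110,750.7012… = CHF 917,150.70

CHF 917,150.70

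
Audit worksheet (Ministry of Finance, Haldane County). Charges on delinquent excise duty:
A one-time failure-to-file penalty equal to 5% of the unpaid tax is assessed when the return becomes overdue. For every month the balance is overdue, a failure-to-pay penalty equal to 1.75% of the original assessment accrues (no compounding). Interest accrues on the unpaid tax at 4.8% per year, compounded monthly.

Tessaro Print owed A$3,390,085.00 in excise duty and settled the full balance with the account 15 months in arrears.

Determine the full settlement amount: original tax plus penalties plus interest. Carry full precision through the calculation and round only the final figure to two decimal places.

Failure-to-file penalty: 5% × A$3,390,085.00 = A$169,504.25
Failure-to-pay penalty: 15 × 1.75% × A$3,390,085.00 = A$889,897.31…
Interest (4.8%/yr ÷ 12 = 0.4%/month): A$3,390,085.00 × ((1 + 0.004)^15 − 1) = A$209,200.3572…
Total = A$3,390,085.00 + A$1,059,401.5625 + A$209,200.3572… = A$4,658,686.92

A$4,658,686.92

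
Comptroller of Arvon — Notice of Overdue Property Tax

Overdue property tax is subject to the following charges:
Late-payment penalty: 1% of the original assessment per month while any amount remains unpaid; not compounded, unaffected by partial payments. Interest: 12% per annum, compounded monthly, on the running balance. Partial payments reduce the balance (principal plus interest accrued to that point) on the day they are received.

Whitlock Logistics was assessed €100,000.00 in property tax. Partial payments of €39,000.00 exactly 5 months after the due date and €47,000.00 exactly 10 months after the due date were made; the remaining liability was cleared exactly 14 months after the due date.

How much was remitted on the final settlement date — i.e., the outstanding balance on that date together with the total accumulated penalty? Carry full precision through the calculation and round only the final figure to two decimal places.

Monthly rate = 12% ÷ 12 = 1%
Balance at month 5: €100,000.0000 × (1 + 0.01)^5 = €105,101.0050…
After €39,000.00 payment: €105,101.0050… − €39,000.00 = €66,101.0050…
Balance at month 10: €66,101.0050… × (1 + 0.01)^5 = €69,472.8206…
After €47,000.00 payment: €69,472.8206… − €47,000.00 = €22,472.8206…
Balance at month 14: €22,472.8206… × (1 + 0.01)^4 = €23,385.3072…
Penalty: 14 × 1% × €100,000.00 = €14,000.00
Final settlement = outstanding balance + penalty = €23,385.3072… + €14,000.00 = €37,385.31

€37,385.31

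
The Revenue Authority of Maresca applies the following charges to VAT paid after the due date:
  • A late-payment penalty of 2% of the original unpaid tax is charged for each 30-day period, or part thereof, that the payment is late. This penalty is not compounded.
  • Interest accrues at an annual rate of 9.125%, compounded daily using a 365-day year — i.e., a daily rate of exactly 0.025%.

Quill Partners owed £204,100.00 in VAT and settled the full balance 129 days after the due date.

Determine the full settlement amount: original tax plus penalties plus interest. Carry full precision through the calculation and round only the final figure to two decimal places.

£231,198.66

Penalty periods: ⌈129/30⌉ = 5; penalty = 5 × 2% × £204,100.00 = £20,410.00
Interest: £204,100.00 × ((1 + 0.00025)^129 − 1) = £204,100.00 × 0.03277150… = £6,688.6640…
Total = £204,100.00 + £20,410.0000 + £6,688.6640… = £231,198.66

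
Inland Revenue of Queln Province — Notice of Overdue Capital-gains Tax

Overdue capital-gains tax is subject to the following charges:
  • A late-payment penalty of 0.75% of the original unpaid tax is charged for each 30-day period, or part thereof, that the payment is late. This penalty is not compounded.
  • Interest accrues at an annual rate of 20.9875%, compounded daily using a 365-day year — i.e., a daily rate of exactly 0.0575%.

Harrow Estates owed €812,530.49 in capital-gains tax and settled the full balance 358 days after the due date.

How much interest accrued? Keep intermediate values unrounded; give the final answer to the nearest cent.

Interest: €812,530.49 × ((1 + 0.000575)^358 − 1) = €812,530.49 × 0.22849623… = €185,660.1503…

€185,660.15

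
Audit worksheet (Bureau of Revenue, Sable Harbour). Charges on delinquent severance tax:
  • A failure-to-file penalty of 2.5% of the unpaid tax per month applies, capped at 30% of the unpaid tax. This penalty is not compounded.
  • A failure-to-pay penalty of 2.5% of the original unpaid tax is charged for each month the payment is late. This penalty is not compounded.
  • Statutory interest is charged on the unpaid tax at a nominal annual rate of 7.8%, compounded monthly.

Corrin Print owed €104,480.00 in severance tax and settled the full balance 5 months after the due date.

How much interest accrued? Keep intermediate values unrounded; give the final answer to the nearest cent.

€3,440.03

Interest (7.8%/yr ÷ 12 = 0.65%/month): €104,480.00 × ((1 + 0.0065)^5 − 1) = €3,440.0307…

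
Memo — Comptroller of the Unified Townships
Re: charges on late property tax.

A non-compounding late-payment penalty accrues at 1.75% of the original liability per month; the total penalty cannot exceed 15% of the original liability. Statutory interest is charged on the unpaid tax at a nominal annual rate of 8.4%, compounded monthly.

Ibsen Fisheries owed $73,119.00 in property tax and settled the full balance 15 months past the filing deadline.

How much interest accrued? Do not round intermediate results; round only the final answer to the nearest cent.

$8,065.35

Interest (8.4%/yr ÷ 12 = 0.7%/month): $73,119.00 × ((1 + 0.007)^15 − 1) = $8,065.3469…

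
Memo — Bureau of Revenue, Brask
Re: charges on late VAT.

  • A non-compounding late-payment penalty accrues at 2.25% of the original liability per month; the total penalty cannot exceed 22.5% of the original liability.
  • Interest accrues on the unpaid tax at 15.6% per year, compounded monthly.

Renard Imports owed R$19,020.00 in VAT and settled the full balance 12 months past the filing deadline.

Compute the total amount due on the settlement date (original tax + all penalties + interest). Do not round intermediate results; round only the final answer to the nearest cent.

Penalty (uncapped): 12 × 2.25% × R$19,020.00 = R$5,135.40; cap = 22.5% × R$19,020.00 = R$4,279.50 → penalty = R$4,279.50
Interest (15.6%/yr ÷ 12 = 1.3%/month): R$19,020.00 × ((1 + 0.013)^12 − 1) = R$3,188.7368…
Total = R$19,020.00 + R$4,279.5000 + R$3,188.7368… = R$26,488.24

R$26,488.24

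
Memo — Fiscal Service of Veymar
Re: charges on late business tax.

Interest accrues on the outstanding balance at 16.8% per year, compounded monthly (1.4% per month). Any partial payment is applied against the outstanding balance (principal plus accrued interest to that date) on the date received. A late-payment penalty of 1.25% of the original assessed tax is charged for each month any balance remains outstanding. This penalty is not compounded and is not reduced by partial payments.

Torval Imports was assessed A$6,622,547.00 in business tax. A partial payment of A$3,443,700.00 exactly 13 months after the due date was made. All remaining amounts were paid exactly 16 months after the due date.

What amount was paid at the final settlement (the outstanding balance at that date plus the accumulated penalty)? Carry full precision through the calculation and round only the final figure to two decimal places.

A$6,006,554.95

Balance at month 13: A$6,622,547.0000 × (1 + 0.014)^13 = A$7,934,479.8966…
After A$3,443,700.00 payment: A$7,934,479.8966… − A$3,443,700.00 = A$4,490,779.8966…
Balance at month 16: A$4,490,779.8966… × (1 + 0.014)^3 = A$4,682,045.5536…
Penalty: 16 × 1.25% × A$6,622,547.00 = A$1,324,509.40
Final settlement = outstanding balance + penalty = A$4,682,045.5536… + A$1,324,509.40 = A$6,006,554.95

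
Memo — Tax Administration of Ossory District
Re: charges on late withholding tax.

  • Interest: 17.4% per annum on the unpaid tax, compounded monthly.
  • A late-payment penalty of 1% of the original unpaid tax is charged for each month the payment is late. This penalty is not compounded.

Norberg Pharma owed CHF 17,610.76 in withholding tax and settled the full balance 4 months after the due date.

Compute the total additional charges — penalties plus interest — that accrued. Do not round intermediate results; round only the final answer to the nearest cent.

Late-payment penalty = 1% × CHF 17,610.76 × 4 mo = CHF 704.43…
Interest (17.4%/yr ÷ 12 = 1.45%/month): CHF 17,610.76 × ((1 + 0.0145)^4 − 1) = CHF 1,043.8556…
Penalties + interest = CHF 704.4304 + CHF 1,043.8556… = CHF 1,748.29

CHF 1,748.29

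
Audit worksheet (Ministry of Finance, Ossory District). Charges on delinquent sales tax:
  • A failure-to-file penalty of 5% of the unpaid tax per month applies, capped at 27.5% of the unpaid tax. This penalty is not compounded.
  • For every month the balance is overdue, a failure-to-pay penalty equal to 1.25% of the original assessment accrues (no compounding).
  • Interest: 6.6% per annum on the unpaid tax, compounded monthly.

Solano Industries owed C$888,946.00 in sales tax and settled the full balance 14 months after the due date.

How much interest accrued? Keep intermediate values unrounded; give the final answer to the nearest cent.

C$70,950.55

Interest (6.6%/yr ÷ 12 = 0.55%/month): C$888,946.00 × ((1 + 0.0055)^14 − 1) = C$70,950.5464…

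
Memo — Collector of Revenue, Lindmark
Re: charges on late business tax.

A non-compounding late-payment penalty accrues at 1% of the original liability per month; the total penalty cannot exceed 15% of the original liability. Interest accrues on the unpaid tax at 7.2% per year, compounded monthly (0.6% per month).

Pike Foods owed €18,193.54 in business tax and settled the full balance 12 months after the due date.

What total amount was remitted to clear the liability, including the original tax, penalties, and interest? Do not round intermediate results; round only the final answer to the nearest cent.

€21,730.80

Penalty: 12 × 1% × €18,193.54 = €2,183.22… (below the 15% cap of €2,729.03…)
Interest: €18,193.54 × ((1 + 0.006)^12 − 1) = €18,193.54 × 0.0744242… = €1,354.0391…
Total = €18,193.54 + €2,183.2248 + €1,354.0391… = €21,730.80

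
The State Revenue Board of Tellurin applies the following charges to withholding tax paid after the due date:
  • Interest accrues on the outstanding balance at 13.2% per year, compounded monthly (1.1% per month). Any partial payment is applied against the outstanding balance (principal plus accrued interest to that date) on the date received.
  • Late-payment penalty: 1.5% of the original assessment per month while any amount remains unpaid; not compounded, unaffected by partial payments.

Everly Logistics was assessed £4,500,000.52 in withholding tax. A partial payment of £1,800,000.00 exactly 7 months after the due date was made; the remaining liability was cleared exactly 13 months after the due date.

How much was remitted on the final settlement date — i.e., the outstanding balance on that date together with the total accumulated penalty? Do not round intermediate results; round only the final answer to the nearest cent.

£4,143,117.44

Balance at month 7: £4,500,000.5200 × (1 + 0.011)^7 = £4,858,147.0151…
After £1,800,000.00 payment: £4,858,147.0151… − £1,800,000.00 = £3,058,147.0151…
Balance at month 13: £3,058,147.0151… × (1 + 0.011)^6 = £3,265,617.3374…
Penalty: 13 × 1.5% × £4,500,000.52 = £877,500.10…
Final settlement = outstanding balance + penalty = £3,265,617.3374… + £877,500.10… = £4,143,117.44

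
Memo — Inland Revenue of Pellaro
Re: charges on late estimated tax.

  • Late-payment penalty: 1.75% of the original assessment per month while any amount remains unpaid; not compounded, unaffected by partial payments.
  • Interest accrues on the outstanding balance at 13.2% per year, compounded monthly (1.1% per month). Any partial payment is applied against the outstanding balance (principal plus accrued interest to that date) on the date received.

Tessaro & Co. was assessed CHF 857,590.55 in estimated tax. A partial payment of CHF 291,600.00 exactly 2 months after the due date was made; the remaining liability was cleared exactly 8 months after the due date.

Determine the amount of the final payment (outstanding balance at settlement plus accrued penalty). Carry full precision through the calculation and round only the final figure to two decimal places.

CHF 744,708.84

Balance at month 2: CHF 857,590.5500 × (1 + 0.011)^2 = CHF 876,561.3106…
After CHF 291,600.00 payment: CHF 876,561.3106… − CHF 291,600.00 = CHF 584,961.3106…
Balance at month 8: CHF 584,961.3106… × (1 + 0.011)^6 = CHF 624,646.1625…
Penalty: 8 × 1.75% × CHF 857,590.55 = CHF 120,062.68…
Final settlement = outstanding balance + penalty = CHF 624,646.1625… + CHF 120,062.68… = CHF 744,708.84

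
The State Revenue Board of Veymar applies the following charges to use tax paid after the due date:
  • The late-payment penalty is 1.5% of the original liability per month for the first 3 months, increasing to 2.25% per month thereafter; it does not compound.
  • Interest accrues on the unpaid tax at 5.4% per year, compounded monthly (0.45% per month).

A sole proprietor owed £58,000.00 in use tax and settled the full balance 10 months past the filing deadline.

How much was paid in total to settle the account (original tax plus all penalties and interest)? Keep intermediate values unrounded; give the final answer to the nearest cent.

£72,408.49

Penalty, months 1–3: 3 × 1.5% × £58,000.00 = £2,610.00
Penalty, months 4–10: 7 × 2.25% × £58,000.00 = £9,135.00
Interest: £58,000.00 × ((1 + 0.0045)^10 − 1) = £58,000.00 × 0.0459223… = £2,663.4918…
Total = £58,000.00 + £11,745.0000 + £2,663.4918… = £72,408.49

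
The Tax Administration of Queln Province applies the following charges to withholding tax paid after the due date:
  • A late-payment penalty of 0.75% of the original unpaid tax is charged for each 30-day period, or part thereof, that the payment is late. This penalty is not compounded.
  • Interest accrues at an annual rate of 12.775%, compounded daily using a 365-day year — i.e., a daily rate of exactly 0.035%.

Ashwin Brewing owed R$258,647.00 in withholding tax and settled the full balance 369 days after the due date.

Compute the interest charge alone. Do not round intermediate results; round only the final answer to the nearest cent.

Interest: R$258,647.00 × ((1 + 0.00035)^369 − 1) = R$258,647.00 × 0.13783508… = R$35,650.6299…

R$35,650.63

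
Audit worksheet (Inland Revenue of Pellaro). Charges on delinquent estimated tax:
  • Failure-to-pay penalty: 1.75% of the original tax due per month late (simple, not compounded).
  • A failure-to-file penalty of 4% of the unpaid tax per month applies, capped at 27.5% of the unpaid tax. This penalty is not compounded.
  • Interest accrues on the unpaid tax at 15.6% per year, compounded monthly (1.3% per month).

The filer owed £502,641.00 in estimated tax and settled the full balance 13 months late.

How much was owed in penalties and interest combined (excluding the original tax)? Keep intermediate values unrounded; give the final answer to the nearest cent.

£344,475.58

Failure-to-file: 13 × 4% × £502,641.00 = £261,373.32, capped at 27.5% × £502,641.00 = £138,226.28…
Failure-to-pay penalty = 1.75% × £502,641.00 × 13 mo = £114,350.83…
Interest: £502,641.00 × ((1 + 0.013)^13 − 1) = £502,641.00 × 0.1828312… = £91,898.4820…
Penalties + interest = £252,577.1025 + £91,898.4820… = £344,475.58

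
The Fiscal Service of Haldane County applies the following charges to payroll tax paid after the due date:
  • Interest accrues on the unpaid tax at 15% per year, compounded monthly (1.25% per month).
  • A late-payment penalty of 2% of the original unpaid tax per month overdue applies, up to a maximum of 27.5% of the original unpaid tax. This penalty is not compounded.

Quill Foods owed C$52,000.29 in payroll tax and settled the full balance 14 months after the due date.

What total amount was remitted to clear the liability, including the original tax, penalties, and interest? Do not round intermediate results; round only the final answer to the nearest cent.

C$76,178.07

Penalty (uncapped): 14 × 2% × C$52,000.29 = C$14,560.08…; cap = 27.5% × C$52,000.29 = C$14,300.08… → penalty = C$14,300.08…
Interest: C$52,000.29 × ((1 + 0.0125)^14 − 1) = C$52,000.29 × 0.1899547… = C$9,877.7020…
Total = C$52,000.29 + C$14,300.0798… + C$9,877.7020… = C$76,178.07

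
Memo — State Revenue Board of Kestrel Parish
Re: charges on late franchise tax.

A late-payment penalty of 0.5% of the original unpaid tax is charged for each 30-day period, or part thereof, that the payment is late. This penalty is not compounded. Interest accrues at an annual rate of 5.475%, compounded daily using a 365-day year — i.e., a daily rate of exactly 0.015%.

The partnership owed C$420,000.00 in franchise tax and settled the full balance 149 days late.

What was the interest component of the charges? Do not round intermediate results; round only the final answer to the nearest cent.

Interest: C$420,000.00 × ((1 + 0.00015)^149 − 1) = C$420,000.00 × 0.02259992… = C$9,491.9657…

C$9,491.97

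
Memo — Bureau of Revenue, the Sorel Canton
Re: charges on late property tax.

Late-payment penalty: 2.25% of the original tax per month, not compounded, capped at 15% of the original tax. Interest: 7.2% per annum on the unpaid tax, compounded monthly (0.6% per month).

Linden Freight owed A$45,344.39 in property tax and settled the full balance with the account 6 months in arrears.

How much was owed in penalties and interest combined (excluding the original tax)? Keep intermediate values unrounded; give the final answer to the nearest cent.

Penalty: 6 × 2.25% × A$45,344.39 = A$6,121.49… (below the 15% cap of A$6,801.66…)
Interest: A$45,344.39 × ((1 + 0.006)^6 − 1) = A$45,344.39 × 0.0365443… = A$1,657.0808…
Penalties + interest = A$6,121.4927… + A$1,657.0808… = A$7,778.57

A$7,778.57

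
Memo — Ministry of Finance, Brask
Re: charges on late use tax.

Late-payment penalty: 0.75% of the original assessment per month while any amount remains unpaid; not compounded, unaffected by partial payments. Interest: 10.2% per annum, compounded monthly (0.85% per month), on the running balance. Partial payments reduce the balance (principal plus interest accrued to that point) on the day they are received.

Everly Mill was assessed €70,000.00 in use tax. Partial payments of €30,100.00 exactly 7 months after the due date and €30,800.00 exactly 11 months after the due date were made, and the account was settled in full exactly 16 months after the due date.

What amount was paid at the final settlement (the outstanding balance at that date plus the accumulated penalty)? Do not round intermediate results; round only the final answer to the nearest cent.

Balance at month 7: €70,000.0000 × (1 + 0.0085)^7 = €74,272.7250…
After €30,100.00 payment: €74,272.7250… − €30,100.00 = €44,172.7250…
Balance at month 11: €44,172.7250… × (1 + 0.0085)^4 = €45,693.8552…
After €30,800.00 payment: €45,693.8552… − €30,800.00 = €14,893.8552…
Balance at month 16: €14,893.8552… × (1 + 0.0085)^5 = €15,537.6967…
Penalty: 16 × 0.75% × €70,000.00 = €8,400.00
Final settlement = outstanding balance + penalty = €15,537.6967… + €8,400.00 = €23,937.70

€23,937.70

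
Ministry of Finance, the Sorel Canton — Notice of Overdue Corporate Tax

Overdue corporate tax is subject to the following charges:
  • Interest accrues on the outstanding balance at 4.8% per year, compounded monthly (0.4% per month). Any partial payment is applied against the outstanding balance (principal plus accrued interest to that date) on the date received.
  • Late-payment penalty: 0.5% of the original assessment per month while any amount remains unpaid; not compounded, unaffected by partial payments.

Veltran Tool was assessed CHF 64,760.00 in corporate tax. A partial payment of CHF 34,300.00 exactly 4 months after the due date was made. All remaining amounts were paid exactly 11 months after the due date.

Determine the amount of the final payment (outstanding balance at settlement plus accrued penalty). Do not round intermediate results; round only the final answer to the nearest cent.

Balance at month 4: CHF 64,760.0000 × (1 + 0.004)^4 = CHF 65,802.3936…
After CHF 34,300.00 payment: CHF 65,802.3936… − CHF 34,300.00 = CHF 31,502.3936…
Balance at month 11: CHF 31,502.3936… × (1 + 0.004)^7 = CHF 32,395.1162…
Penalty: 11 × 0.5% × CHF 64,760.00 = CHF 3,561.80
Final settlement = outstanding balance + penalty = CHF 32,395.1162… + CHF 3,561.80 = CHF 35,956.92

CHF 35,956.92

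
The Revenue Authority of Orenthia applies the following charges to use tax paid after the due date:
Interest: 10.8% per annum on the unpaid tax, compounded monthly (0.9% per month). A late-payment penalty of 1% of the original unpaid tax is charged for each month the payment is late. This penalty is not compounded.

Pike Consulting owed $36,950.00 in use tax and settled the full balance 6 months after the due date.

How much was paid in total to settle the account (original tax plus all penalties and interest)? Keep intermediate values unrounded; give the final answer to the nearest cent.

Late-payment penalty: 6 × 1% × $36,950.00 = $2,217.00
Interest: $36,950.00 × ((1 + 0.009)^6 − 1) = $36,950.00 × 0.0552297… = $2,040.7366…
Total = $36,950.00 + $2,217.0000 + $2,040.7366… = $41,207.74

$41,207.74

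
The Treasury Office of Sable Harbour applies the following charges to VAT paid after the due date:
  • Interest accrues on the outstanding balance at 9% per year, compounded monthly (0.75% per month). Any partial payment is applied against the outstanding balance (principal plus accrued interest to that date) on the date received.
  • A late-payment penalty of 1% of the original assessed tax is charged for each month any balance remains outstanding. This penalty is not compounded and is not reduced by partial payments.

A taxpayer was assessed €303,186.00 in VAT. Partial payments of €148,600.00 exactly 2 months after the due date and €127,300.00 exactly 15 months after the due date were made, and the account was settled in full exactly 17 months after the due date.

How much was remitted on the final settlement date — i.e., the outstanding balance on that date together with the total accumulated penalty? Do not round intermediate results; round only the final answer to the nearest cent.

€100,351.51

Balance at month 2: €303,186.0000 × (1 + 0.0075)^2 = €307,750.8442…
After €148,600.00 payment: €307,750.8442… − €148,600.00 = €159,150.8442…
Balance at month 15: €159,150.8442… × (1 + 0.0075)^13 = €175,385.8934…
After €127,300.00 payment: €175,385.8934… − €127,300.00 = €48,085.8934…
Balance at month 17: €48,085.8934… × (1 + 0.0075)^2 = €48,809.8866…
Penalty: 17 × 1% × €303,186.00 = €51,541.62
Final settlement = outstanding balance + penalty = €48,809.8866… + €51,541.62 = €100,351.51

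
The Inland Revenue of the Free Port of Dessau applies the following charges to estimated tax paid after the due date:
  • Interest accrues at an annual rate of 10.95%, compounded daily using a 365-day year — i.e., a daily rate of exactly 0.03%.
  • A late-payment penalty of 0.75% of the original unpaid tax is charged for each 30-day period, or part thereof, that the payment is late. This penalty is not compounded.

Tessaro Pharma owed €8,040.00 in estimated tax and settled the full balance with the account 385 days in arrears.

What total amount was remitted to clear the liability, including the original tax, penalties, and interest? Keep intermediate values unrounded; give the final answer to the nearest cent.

Penalty periods: ⌈385/30⌉ = 13; penalty = 13 × 0.75% × €8,040.00 = €783.90
Interest: €8,040.00 × ((1 + 0.0003)^385 − 1) = €8,040.00 × 0.12241507… = €984.2172…
Total = €8,040.00 + €783.9000 + €984.2172… = €9,808.12

€9,808.12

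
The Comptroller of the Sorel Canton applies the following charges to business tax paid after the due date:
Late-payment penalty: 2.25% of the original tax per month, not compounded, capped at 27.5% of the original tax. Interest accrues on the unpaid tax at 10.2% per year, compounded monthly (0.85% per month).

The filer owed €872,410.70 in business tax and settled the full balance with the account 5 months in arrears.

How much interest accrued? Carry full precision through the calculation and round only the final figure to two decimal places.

Interest: €872,410.70 × ((1 + 0.0085)^5 − 1) = €872,410.70 × 0.0432287… = €37,713.1520…

€37,713.15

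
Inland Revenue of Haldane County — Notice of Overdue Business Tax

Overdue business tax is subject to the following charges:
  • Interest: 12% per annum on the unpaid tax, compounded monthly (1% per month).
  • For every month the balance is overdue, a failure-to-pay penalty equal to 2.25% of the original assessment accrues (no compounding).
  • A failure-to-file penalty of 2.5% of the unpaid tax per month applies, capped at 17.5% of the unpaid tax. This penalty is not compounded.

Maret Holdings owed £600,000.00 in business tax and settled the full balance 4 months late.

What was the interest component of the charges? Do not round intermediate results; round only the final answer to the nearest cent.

£24,362.41

Interest: £600,000.00 × ((1 + 0.01)^4 − 1) = £600,000.00 × 0.0406040… = £24,362.4060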